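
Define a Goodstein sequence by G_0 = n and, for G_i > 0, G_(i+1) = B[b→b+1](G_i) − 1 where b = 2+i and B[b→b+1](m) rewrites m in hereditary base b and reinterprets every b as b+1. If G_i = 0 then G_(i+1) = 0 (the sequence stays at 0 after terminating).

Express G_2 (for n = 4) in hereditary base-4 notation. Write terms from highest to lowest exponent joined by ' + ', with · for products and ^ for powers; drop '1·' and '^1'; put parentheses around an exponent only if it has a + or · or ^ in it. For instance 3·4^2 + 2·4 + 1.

2·4^2 + 2·4 + 1

4 —HB2→ 2^2 —bump→ 3^3 = 27 —(−1)→ 26
26 —HB3→ 2·3^2 + 2·3 + 2 —bump→ 2·4^2 + 2·4 + 2 = 42 —(−1)→ 41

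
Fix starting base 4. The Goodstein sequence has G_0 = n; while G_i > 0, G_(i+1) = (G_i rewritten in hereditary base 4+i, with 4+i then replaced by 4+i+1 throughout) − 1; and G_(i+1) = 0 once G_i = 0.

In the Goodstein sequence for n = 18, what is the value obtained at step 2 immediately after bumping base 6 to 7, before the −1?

step 0: 18 = 4^2 + 2; sub 5 for 4: 5^2 + 2; = 27; G_1 = 27−1 = 26
step 1: 26 = 5^2 + 1; sub 6 for 5: 6^2 + 1; = 37; G_2 = 37−1 = 36
step 2: 36 = 6^2; sub 7 for 6: 7^2; = 49; G_3 = 49−1 = 48

49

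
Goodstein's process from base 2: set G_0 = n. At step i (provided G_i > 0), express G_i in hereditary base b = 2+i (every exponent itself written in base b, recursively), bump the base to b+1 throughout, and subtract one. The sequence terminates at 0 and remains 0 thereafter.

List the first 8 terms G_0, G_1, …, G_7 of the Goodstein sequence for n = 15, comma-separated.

15, 111, 1283, 18752, 326593, 6588344, 150994943, 3524450280

base 2: 15 = 2^(2 + 1) + 2^2 + 2 + 1; at 3: 3^(3 + 1) + 3^3 + 3 + 1 = 112; next = 111
base 3: 111 = 3^(3 + 1) + 3^3 + 3; at 4: 4^(4 + 1) + 4^4 + 4 = 1284; next = 1283
base 4: 1283 = 4^(4 + 1) + 4^4 + 3; at 5: 5^(5 + 1) + 5^5 + 3 = 18753; next = 18752
base 5: 18752 = 5^(5 + 1) + 5^5 + 2; at 6: 6^(6 + 1) + 6^6 + 2 = 326594; next = 326593
base 6: 326593 = 6^(6 + 1) + 6^6 + 1; at 7: 7^(7 + 1) + 7^7 + 1 = 6588345; next = 6588344
base 7: 6588344 = 7^(7 + 1) + 7^7; at 8: 8^(8 + 1) + 8^8 = 150994944; next = 150994943
base 8: 150994943 = 8^(8 + 1) + 7·8^7 + 7·8^6 + 7·8^5 + 7·8^4 + 7·8^3 + 7·8^2 + 7·8 + 7; at 9: 9^(9 + 1) + 7·9^7 + 7·9^6 + 7·9^5 + 7·9^4 + 7·9^3 + 7·9^2 + 7·9 + 7 = 3524450281; next = 3524450280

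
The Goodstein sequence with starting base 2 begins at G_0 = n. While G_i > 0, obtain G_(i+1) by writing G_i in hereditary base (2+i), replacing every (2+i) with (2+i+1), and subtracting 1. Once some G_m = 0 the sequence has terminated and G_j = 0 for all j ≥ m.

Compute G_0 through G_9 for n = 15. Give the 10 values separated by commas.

15, 111, 1283, 18752, 326593, 6588344, 150994943, 3524450280, 100077777775, 3138578427934

15 —HB2→ 2^(2 + 1) + 2^2 + 2 + 1 —bump→ 3^(3 + 1) + 3^3 + 3 + 1 = 112 —(−1)→ 111
111 —HB3→ 3^(3 + 1) + 3^3 + 3 —bump→ 4^(4 + 1) + 4^4 + 4 = 1284 —(−1)→ 1283
1283 —HB4→ 4^(4 + 1) + 4^4 + 3 —bump→ 5^(5 + 1) + 5^5 + 3 = 18753 —(−1)→ 18752
18752 —HB5→ 5^(5 + 1) + 5^5 + 2 —bump→ 6^(6 + 1) + 6^6 + 2 = 326594 —(−1)→ 326593
326593 —HB6→ 6^(6 + 1) + 6^6 + 1 —bump→ 7^(7 + 1) + 7^7 + 1 = 6588345 —(−1)→ 6588344
6588344 —HB7→ 7^(7 + 1) + 7^7 —bump→ 8^(8 + 1) + 8^8 = 150994944 —(−1)→ 150994943
150994943 —HB8→ 8^(8 + 1) + 7·8^7 + 7·8^6 + 7·8^5 + 7·8^4 + 7·8^3 + 7·8^2 + 7·8 + 7 —bump→ 9^(9 + 1) + 7·9^7 + 7·9^6 + 7·9^5 + 7·9^4 + 7·9^3 + 7·9^2 + 7·9 + 7 = 3524450281 —(−1)→ 3524450280
3524450280 —HB9→ 9^(9 + 1) + 7·9^7 + 7·9^6 + 7·9^5 + 7·9^4 + 7·9^3 + 7·9^2 + 7·9 + 6 —bump→ 10^(10 + 1) + 7·10^7 + 7·10^6 + 7·10^5 + 7·10^4 + 7·10^3 + 7·10^2 + 7·10 + 6 = 100077777776 —(−1)→ 100077777775
100077777775 —HB10→ 10^(10 + 1) + 7·10^7 + 7·10^6 + 7·10^5 + 7·10^4 + 7·10^3 + 7·10^2 + 7·10 + 5 —bump→ 11^(11 + 1) + 7·11^7 + 7·11^6 + 7·11^5 + 7·11^4 + 7·11^3 + 7·11^2 + 7·11 + 5 = 3138578427935 —(−1)→ 3138578427934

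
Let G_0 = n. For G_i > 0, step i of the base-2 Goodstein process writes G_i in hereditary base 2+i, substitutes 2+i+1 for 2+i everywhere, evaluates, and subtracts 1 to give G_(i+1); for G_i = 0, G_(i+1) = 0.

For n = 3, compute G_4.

[0] 3 ≡ 2 + 1 (base 2). Lift 3: 4. −1: 3.
[1] 3 ≡ 3 (base 3). Lift 4: 4. −1: 3.
[2] 3 ≡ 3 (base 4). Lift 5: 3. −1: 2.
[3] 2 ≡ 2 (base 5). Lift 6: 2. −1: 1.
[4] 1 ≡ 1 (base 6). Lift 7: 1. −1: 0.

1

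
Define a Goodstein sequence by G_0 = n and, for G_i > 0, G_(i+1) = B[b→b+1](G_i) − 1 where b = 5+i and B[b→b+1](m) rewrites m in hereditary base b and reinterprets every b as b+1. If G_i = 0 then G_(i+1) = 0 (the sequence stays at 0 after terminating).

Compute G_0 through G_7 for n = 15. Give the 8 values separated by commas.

step 0: 15 = 3·5; sub 6 for 5: 3·6; = 18; G_1 = 18−1 = 17
step 1: 17 = 2·6 + 5; sub 7 for 6: 2·7 + 5; = 19; G_2 = 19−1 = 18
step 2: 18 = 2·7 + 4; sub 8 for 7: 2·8 + 4; = 20; G_3 = 20−1 = 19
step 3: 19 = 2·8 + 3; sub 9 for 8: 2·9 + 3; = 21; G_4 = 21−1 = 20
step 4: 20 = 2·9 + 2; sub 10 for 9: 2·10 + 2; = 22; G_5 = 22−1 = 21
step 5: 21 = 2·10 + 1; sub 11 for 10: 2·11 + 1; = 23; G_6 = 23−1 = 22
step 6: 22 = 2·11; sub 12 for 11: 2·12; = 24; G_7 = 24−1 = 23

15, 17, 18, 19, 20, 21, 22, 23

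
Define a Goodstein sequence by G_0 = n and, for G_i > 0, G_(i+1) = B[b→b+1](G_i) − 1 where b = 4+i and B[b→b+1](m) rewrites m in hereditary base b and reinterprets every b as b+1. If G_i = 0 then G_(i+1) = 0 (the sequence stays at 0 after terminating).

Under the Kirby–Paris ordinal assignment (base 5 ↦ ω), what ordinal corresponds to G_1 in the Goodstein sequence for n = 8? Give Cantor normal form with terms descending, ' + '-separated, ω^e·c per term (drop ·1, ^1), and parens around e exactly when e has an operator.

ω + 4

step 0: 8 = 2·4; sub 5 for 4: 2·5; = 10; G_1 = 10−1 = 9
step 1: 9 = 5 + 4; sub 6 for 5: 6 + 4; = 10; G_2 = 10−1 = 9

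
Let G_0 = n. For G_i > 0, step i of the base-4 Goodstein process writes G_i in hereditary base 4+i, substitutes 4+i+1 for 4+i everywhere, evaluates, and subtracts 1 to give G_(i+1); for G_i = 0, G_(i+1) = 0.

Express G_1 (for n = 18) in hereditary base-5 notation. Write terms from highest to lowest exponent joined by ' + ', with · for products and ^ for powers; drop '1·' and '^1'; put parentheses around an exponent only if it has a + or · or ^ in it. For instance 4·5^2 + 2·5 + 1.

5^2 + 1

G_0 = 18. HB_4(18) = 4^2 + 2. Bump = 27. G_1 = 26.
G_1 = 26. HB_5(26) = 5^2 + 1. Bump = 37. G_2 = 36.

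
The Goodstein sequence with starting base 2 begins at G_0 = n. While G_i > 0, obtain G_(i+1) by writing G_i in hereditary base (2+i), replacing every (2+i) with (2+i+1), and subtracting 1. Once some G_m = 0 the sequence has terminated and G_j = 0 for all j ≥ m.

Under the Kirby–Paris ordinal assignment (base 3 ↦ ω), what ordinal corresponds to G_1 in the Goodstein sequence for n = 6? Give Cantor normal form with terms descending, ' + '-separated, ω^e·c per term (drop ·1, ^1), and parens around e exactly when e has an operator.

[0] 6 ≡ 2^2 + 2 (base 2). Lift 3: 30. −1: 29.
[1] 29 ≡ 3^3 + 2 (base 3). Lift 4: 258. −1: 257.

ω^ω + 2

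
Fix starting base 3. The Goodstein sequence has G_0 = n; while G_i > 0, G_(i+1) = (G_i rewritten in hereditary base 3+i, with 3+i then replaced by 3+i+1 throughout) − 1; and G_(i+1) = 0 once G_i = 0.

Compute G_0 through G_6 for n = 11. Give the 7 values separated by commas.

11, 17, 25, 35, 39, 43, 47

11 —HB3→ 3^2 + 2 —bump→ 4^2 + 2 = 18 —(−1)→ 17
17 —HB4→ 4^2 + 1 —bump→ 5^2 + 1 = 26 —(−1)→ 25
25 —HB5→ 5^2 —bump→ 6^2 = 36 —(−1)→ 35
35 —HB6→ 5·6 + 5 —bump→ 5·7 + 5 = 40 —(−1)→ 39
39 —HB7→ 5·7 + 4 —bump→ 5·8 + 4 = 44 —(−1)→ 43
43 —HB8→ 5·8 + 3 —bump→ 5·9 + 3 = 48 —(−1)→ 47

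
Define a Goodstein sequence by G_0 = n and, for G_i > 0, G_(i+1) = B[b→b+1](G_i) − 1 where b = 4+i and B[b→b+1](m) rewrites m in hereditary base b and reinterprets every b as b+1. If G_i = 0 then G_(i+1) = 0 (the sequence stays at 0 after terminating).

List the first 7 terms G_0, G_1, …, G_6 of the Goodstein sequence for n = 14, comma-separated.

14, 16, 18, 20, 21, 22, 23

14 —HB4→ 3·4 + 2 —bump→ 3·5 + 2 = 17 —(−1)→ 16
16 —HB5→ 3·5 + 1 —bump→ 3·6 + 1 = 19 —(−1)→ 18
18 —HB6→ 3·6 —bump→ 3·7 = 21 —(−1)→ 20
20 —HB7→ 2·7 + 6 —bump→ 2·8 + 6 = 22 —(−1)→ 21
21 —HB8→ 2·8 + 5 —bump→ 2·9 + 5 = 23 —(−1)→ 22
22 —HB9→ 2·9 + 4 —bump→ 2·10 + 4 = 24 —(−1)→ 23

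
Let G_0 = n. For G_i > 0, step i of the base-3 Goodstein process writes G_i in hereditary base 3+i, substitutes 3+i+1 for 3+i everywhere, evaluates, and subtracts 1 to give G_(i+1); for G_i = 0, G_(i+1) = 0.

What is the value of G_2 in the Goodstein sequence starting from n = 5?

G_0 = 5. HB_3(5) = 3 + 2. Bump = 6. G_1 = 5.
G_1 = 5. HB_4(5) = 4 + 1. Bump = 6. G_2 = 5.
G_2 = 5. HB_5(5) = 5. Bump = 6. G_3 = 5.

5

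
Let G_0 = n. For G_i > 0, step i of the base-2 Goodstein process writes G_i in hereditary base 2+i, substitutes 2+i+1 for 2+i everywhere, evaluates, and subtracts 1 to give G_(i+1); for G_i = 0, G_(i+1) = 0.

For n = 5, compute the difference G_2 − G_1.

G_0 = 5. HB_2(5) = 2^2 + 1. Bump = 28. G_1 = 27.
G_1 = 27. HB_3(27) = 3^3. Bump = 256. G_2 = 255.

228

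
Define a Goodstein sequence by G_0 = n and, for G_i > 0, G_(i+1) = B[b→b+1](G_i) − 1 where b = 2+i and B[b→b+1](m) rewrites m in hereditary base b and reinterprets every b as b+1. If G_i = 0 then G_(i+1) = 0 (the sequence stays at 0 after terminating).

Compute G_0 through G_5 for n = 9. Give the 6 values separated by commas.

(0) 9|_2 = 2^(2 + 1) + 1 ↦ 3^(3 + 1) + 1|_3 = 82 ⇒ 81
(1) 81|_3 = 3^(3 + 1) ↦ 4^(4 + 1)|_4 = 1024 ⇒ 1023
(2) 1023|_4 = 3·4^4 + 3·4^3 + 3·4^2 + 3·4 + 3 ↦ 3·5^5 + 3·5^3 + 3·5^2 + 3·5 + 3|_5 = 9843 ⇒ 9842
(3) 9842|_5 = 3·5^5 + 3·5^3 + 3·5^2 + 3·5 + 2 ↦ 3·6^6 + 3·6^3 + 3·6^2 + 3·6 + 2|_6 = 140744 ⇒ 140743
(4) 140743|_6 = 3·6^6 + 3·6^3 + 3·6^2 + 3·6 + 1 ↦ 3·7^7 + 3·7^3 + 3·7^2 + 3·7 + 1|_7 = 2471827 ⇒ 2471826

9, 81, 1023, 9842, 140743, 2471826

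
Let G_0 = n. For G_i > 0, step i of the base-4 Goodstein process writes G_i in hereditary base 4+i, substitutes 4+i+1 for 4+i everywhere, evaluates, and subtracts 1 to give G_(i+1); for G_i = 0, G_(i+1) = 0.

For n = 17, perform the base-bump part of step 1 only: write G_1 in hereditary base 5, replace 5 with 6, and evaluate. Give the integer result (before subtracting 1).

36

[0] 17 ≡ 4^2 + 1 (base 4). Lift 5: 26. −1: 25.
[1] 25 ≡ 5^2 (base 5). Lift 6: 36. −1: 35.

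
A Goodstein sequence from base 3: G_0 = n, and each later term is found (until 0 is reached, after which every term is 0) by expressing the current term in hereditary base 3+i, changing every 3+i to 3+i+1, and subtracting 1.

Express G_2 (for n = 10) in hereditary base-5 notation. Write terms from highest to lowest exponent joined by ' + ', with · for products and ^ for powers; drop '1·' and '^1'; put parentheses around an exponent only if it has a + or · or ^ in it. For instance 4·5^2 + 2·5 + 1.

4·5 + 4

i=0: 10 = 3^2 + 1 (b=3); 3→4: 4^2 + 1 = 17; 17−1 = 16
i=1: 16 = 4^2 (b=4); 4→5: 5^2 = 25; 25−1 = 24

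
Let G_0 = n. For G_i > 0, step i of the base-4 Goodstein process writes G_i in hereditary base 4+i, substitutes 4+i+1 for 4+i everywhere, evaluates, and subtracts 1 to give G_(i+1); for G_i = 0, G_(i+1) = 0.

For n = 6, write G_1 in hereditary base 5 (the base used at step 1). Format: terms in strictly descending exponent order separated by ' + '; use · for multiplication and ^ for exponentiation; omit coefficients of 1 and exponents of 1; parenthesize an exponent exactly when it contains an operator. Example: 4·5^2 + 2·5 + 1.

5 + 1

6 —HB4→ 4 + 2 —bump→ 5 + 2 = 7 —(−1)→ 6
6 —HB5→ 5 + 1 —bump→ 6 + 1 = 7 —(−1)→ 6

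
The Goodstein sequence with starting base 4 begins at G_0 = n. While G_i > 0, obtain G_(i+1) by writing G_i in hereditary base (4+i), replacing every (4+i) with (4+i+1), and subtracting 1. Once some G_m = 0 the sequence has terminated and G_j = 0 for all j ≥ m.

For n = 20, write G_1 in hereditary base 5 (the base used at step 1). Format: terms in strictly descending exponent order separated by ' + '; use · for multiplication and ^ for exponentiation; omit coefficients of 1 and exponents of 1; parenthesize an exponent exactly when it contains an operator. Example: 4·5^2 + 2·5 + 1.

5^2 + 4

i=0: 20 = 4^2 + 4 (b=4); 4→5: 5^2 + 5 = 30; 30−1 = 29
i=1: 29 = 5^2 + 4 (b=5); 5→6: 6^2 + 4 = 40; 40−1 = 39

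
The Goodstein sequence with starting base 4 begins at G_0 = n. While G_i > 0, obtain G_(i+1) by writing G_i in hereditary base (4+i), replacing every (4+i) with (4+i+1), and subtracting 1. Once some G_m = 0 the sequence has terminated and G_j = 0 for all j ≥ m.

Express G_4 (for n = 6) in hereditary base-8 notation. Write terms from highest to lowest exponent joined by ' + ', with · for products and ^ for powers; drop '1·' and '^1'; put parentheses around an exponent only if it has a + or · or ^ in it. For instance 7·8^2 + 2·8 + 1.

i=0: 6 = 4 + 2 (b=4); 4→5: 5 + 2 = 7; 7−1 = 6
i=1: 6 = 5 + 1 (b=5); 5→6: 6 + 1 = 7; 7−1 = 6
i=2: 6 = 6 (b=6); 6→7: 7 = 7; 7−1 = 6
i=3: 6 = 6 (b=7); 7→8: 6 = 6; 6−1 = 5
i=4: 5 = 5 (b=8); 8→9: 5 = 5; 5−1 = 4

5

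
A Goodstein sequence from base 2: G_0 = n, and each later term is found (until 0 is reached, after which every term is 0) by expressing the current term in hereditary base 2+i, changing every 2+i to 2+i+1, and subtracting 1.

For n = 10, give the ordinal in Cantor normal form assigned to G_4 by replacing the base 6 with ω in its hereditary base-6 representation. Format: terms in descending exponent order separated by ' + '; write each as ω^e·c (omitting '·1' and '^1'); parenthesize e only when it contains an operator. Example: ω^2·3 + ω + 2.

G_0 = 10. HB_2(10) = 2^(2 + 1) + 2. Bump = 84. G_1 = 83.
G_1 = 83. HB_3(83) = 3^(3 + 1) + 2. Bump = 1026. G_2 = 1025.
G_2 = 1025. HB_4(1025) = 4^(4 + 1) + 1. Bump = 15626. G_3 = 15625.
G_3 = 15625. HB_5(15625) = 5^(5 + 1). Bump = 279936. G_4 = 279935.
G_4 = 279935. HB_6(279935) = 5·6^6 + 5·6^5 + 5·6^4 + 5·6^3 + 5·6^2 + 5·6 + 5. Bump = 4215755. G_5 = 4215754.

ω^ω·5 + ω^5·5 + ω^4·5 + ω^3·5 + ω^2·5 + ω·5 + 5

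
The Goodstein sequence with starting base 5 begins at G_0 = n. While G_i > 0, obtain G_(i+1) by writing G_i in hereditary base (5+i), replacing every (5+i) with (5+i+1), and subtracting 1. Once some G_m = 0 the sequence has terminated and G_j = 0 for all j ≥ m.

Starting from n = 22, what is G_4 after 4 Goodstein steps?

base 5: 22 = 4·5 + 2; at 6: 4·6 + 2 = 26; next = 25
base 6: 25 = 4·6 + 1; at 7: 4·7 + 1 = 29; next = 28
base 7: 28 = 4·7; at 8: 4·8 = 32; next = 31
base 8: 31 = 3·8 + 7; at 9: 3·9 + 7 = 34; next = 33
base 9: 33 = 3·9 + 6; at 10: 3·10 + 6 = 36; next = 35

33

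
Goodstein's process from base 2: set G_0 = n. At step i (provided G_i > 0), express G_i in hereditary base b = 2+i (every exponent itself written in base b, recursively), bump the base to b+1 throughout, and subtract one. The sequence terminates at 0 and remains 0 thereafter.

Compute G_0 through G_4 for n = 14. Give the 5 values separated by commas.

14, 110, 1281, 18750, 326591

base 2: 14 = 2^(2 + 1) + 2^2 + 2; at 3: 3^(3 + 1) + 3^3 + 3 = 111; next = 110
base 3: 110 = 3^(3 + 1) + 3^3 + 2; at 4: 4^(4 + 1) + 4^4 + 2 = 1282; next = 1281
base 4: 1281 = 4^(4 + 1) + 4^4 + 1; at 5: 5^(5 + 1) + 5^5 + 1 = 18751; next = 18750
base 5: 18750 = 5^(5 + 1) + 5^5; at 6: 6^(6 + 1) + 6^6 = 326592; next = 326591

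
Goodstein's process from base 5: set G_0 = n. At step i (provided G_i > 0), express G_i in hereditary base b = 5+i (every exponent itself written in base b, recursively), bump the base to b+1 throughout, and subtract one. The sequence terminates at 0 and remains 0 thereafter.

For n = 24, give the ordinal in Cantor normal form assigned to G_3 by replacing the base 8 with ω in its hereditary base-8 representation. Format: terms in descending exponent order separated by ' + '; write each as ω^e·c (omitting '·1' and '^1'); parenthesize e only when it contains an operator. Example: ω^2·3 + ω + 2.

24 —HB5→ 4·5 + 4 —bump→ 4·6 + 4 = 28 —(−1)→ 27
27 —HB6→ 4·6 + 3 —bump→ 4·7 + 3 = 31 —(−1)→ 30
30 —HB7→ 4·7 + 2 —bump→ 4·8 + 2 = 34 —(−1)→ 33
33 —HB8→ 4·8 + 1 —bump→ 4·9 + 1 = 37 —(−1)→ 36

ω·4 + 1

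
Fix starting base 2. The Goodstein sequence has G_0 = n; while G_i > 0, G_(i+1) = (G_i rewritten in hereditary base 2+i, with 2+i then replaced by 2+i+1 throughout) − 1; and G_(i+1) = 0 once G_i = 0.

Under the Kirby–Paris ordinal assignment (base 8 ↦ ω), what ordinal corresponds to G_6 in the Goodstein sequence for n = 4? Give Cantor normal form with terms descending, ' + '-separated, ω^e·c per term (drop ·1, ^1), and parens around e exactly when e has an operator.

4 —HB2→ 2^2 —bump→ 3^3 = 27 —(−1)→ 26
26 —HB3→ 2·3^2 + 2·3 + 2 —bump→ 2·4^2 + 2·4 + 2 = 42 —(−1)→ 41
41 —HB4→ 2·4^2 + 2·4 + 1 —bump→ 2·5^2 + 2·5 + 1 = 61 —(−1)→ 60
60 —HB5→ 2·5^2 + 2·5 —bump→ 2·6^2 + 2·6 = 84 —(−1)→ 83
83 —HB6→ 2·6^2 + 6 + 5 —bump→ 2·7^2 + 7 + 5 = 110 —(−1)→ 109
109 —HB7→ 2·7^2 + 7 + 4 —bump→ 2·8^2 + 8 + 4 = 140 —(−1)→ 139

ω^2·2 + ω + 3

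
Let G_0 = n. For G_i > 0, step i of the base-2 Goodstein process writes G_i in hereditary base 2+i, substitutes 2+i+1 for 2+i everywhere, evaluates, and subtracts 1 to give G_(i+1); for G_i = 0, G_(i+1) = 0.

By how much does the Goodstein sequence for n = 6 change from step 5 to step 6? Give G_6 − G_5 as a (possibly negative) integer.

(0) 6|_2 = 2^2 + 2 ↦ 3^3 + 3|_3 = 30 ⇒ 29
(1) 29|_3 = 3^3 + 2 ↦ 4^4 + 2|_4 = 258 ⇒ 257
(2) 257|_4 = 4^4 + 1 ↦ 5^5 + 1|_5 = 3126 ⇒ 3125
(3) 3125|_5 = 5^5 ↦ 6^6|_6 = 46656 ⇒ 46655
(4) 46655|_6 = 5·6^5 + 5·6^4 + 5·6^3 + 5·6^2 + 5·6 + 5 ↦ 5·7^5 + 5·7^4 + 5·7^3 + 5·7^2 + 5·7 + 5|_7 = 98040 ⇒ 98039
(5) 98039|_7 = 5·7^5 + 5·7^4 + 5·7^3 + 5·7^2 + 5·7 + 4 ↦ 5·8^5 + 5·8^4 + 5·8^3 + 5·8^2 + 5·8 + 4|_8 = 187244 ⇒ 187243

89204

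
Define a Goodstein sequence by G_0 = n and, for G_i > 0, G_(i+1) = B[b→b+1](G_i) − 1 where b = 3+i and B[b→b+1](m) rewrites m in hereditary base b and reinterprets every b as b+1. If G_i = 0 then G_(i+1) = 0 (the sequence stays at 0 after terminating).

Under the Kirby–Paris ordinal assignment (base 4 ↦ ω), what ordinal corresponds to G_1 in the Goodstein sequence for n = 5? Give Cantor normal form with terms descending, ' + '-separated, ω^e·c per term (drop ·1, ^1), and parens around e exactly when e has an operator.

ω + 1

G_0 = 5. HB_3(5) = 3 + 2. Bump = 6. G_1 = 5.
G_1 = 5. HB_4(5) = 4 + 1. Bump = 6. G_2 = 5.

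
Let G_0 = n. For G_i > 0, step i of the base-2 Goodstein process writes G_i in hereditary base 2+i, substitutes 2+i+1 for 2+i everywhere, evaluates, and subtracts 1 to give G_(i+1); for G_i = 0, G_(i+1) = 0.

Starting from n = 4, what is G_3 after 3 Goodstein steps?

4 —HB2→ 2^2 —bump→ 3^3 = 27 —(−1)→ 26
26 —HB3→ 2·3^2 + 2·3 + 2 —bump→ 2·4^2 + 2·4 + 2 = 42 —(−1)→ 41
41 —HB4→ 2·4^2 + 2·4 + 1 —bump→ 2·5^2 + 2·5 + 1 = 61 —(−1)→ 60
60 —HB5→ 2·5^2 + 2·5 —bump→ 2·6^2 + 2·6 = 84 —(−1)→ 83

60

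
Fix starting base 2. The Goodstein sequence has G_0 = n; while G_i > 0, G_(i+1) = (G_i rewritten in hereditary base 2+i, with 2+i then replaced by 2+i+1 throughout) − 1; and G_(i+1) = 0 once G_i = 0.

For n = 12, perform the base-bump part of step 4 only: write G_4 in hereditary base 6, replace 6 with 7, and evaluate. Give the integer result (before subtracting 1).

5764911

G_0 = 12. HB_2(12) = 2^(2 + 1) + 2^2. Bump = 108. G_1 = 107.
G_1 = 107. HB_3(107) = 3^(3 + 1) + 2·3^2 + 2·3 + 2. Bump = 1066. G_2 = 1065.
G_2 = 1065. HB_4(1065) = 4^(4 + 1) + 2·4^2 + 2·4 + 1. Bump = 15686. G_3 = 15685.
G_3 = 15685. HB_5(15685) = 5^(5 + 1) + 2·5^2 + 2·5. Bump = 280020. G_4 = 280019.
G_4 = 280019. HB_6(280019) = 6^(6 + 1) + 2·6^2 + 6 + 5. Bump = 5764911. G_5 = 5764910.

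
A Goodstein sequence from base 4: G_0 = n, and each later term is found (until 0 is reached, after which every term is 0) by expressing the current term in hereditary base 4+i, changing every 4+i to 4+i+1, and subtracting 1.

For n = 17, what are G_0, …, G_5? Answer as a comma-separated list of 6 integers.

17, 25, 35, 39, 43, 47

17 —HB4→ 4^2 + 1 —bump→ 5^2 + 1 = 26 —(−1)→ 25
25 —HB5→ 5^2 —bump→ 6^2 = 36 —(−1)→ 35
35 —HB6→ 5·6 + 5 —bump→ 5·7 + 5 = 40 —(−1)→ 39
39 —HB7→ 5·7 + 4 —bump→ 5·8 + 4 = 44 —(−1)→ 43
43 —HB8→ 5·8 + 3 —bump→ 5·9 + 3 = 48 —(−1)→ 47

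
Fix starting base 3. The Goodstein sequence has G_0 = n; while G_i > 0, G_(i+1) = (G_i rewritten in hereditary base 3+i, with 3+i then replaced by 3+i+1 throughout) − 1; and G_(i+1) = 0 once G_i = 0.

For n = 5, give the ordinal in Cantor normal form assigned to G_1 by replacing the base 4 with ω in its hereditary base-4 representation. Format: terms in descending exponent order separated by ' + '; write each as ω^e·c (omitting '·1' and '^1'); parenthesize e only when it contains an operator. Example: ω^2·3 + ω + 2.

ω + 1

G_0 = 5. HB_3(5) = 3 + 2. Bump = 6. G_1 = 5.
G_1 = 5. HB_4(5) = 4 + 1. Bump = 6. G_2 = 5.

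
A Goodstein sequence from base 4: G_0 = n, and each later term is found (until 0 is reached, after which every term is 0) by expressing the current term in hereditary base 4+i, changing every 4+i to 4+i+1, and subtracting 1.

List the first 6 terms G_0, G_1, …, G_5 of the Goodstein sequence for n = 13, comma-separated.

G_0 = 13. HB_4(13) = 3·4 + 1. Bump = 16. G_1 = 15.
G_1 = 15. HB_5(15) = 3·5. Bump = 18. G_2 = 17.
G_2 = 17. HB_6(17) = 2·6 + 5. Bump = 19. G_3 = 18.
G_3 = 18. HB_7(18) = 2·7 + 4. Bump = 20. G_4 = 19.
G_4 = 19. HB_8(19) = 2·8 + 3. Bump = 21. G_5 = 20.

13, 15, 17, 18, 19, 20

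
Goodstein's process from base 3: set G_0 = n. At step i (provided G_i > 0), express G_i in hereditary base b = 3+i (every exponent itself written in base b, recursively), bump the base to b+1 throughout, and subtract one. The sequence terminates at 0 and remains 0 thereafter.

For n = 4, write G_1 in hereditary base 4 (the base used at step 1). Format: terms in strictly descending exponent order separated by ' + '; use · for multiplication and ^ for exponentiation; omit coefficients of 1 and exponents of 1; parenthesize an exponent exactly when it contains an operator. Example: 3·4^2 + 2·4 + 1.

[0] 4 ≡ 3 + 1 (base 3). Lift 4: 5. −1: 4.
[1] 4 ≡ 4 (base 4). Lift 5: 5. −1: 4.

4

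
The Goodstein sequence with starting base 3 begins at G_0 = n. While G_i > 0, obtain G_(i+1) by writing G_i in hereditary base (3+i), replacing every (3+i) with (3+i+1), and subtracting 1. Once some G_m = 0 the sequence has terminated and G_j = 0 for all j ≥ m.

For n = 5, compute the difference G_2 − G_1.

step 0: 5 = 3 + 2; sub 4 for 3: 4 + 2; = 6; G_1 = 6−1 = 5
step 1: 5 = 4 + 1; sub 5 for 4: 5 + 1; = 6; G_2 = 6−1 = 5

0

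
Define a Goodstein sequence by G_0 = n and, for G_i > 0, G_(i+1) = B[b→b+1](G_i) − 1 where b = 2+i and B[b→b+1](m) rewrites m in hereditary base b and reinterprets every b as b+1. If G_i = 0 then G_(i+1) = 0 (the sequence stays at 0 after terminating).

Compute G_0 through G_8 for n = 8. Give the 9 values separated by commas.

[0] 8 ≡ 2^(2 + 1) (base 2). Lift 3: 81. −1: 80.
[1] 80 ≡ 2·3^3 + 2·3^2 + 2·3 + 2 (base 3). Lift 4: 554. −1: 553.
[2] 553 ≡ 2·4^4 + 2·4^2 + 2·4 + 1 (base 4). Lift 5: 6311. −1: 6310.
[3] 6310 ≡ 2·5^5 + 2·5^2 + 2·5 (base 5). Lift 6: 93396. −1: 93395.
[4] 93395 ≡ 2·6^6 + 2·6^2 + 6 + 5 (base 6). Lift 7: 1647196. −1: 1647195.
[5] 1647195 ≡ 2·7^7 + 2·7^2 + 7 + 4 (base 7). Lift 8: 33554572. −1: 33554571.
[6] 33554571 ≡ 2·8^8 + 2·8^2 + 8 + 3 (base 8). Lift 9: 774841152. −1: 774841151.
[7] 774841151 ≡ 2·9^9 + 2·9^2 + 9 + 2 (base 9). Lift 10: 20000000212. −1: 20000000211.

8, 80, 553, 6310, 93395, 1647195, 33554571, 774841151, 20000000211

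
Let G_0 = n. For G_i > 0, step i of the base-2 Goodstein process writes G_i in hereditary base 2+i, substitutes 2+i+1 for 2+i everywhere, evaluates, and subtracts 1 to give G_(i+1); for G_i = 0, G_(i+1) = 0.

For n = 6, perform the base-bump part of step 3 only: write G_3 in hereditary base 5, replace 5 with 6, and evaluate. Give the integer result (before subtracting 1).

46656

(0) 6|_2 = 2^2 + 2 ↦ 3^3 + 3|_3 = 30 ⇒ 29
(1) 29|_3 = 3^3 + 2 ↦ 4^4 + 2|_4 = 258 ⇒ 257
(2) 257|_4 = 4^4 + 1 ↦ 5^5 + 1|_5 = 3126 ⇒ 3125
(3) 3125|_5 = 5^5 ↦ 6^6|_6 = 46656 ⇒ 46655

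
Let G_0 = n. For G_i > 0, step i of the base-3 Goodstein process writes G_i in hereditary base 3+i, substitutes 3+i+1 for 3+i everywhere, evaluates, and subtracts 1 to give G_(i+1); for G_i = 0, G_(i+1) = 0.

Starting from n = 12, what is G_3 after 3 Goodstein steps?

37

step 0: 12 = 3^2 + 3; sub 4 for 3: 4^2 + 4; = 20; G_1 = 20−1 = 19
step 1: 19 = 4^2 + 3; sub 5 for 4: 5^2 + 3; = 28; G_2 = 28−1 = 27
step 2: 27 = 5^2 + 2; sub 6 for 5: 6^2 + 2; = 38; G_3 = 38−1 = 37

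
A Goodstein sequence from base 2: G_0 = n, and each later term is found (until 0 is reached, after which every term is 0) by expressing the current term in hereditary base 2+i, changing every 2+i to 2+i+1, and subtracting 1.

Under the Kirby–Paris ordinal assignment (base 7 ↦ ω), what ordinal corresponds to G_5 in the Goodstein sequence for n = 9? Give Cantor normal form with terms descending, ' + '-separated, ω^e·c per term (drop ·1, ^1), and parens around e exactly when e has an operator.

ω^ω·3 + ω^3·3 + ω^2·3 + ω·3

[0] 9 ≡ 2^(2 + 1) + 1 (base 2). Lift 3: 82. −1: 81.
[1] 81 ≡ 3^(3 + 1) (base 3). Lift 4: 1024. −1: 1023.
[2] 1023 ≡ 3·4^4 + 3·4^3 + 3·4^2 + 3·4 + 3 (base 4). Lift 5: 9843. −1: 9842.
[3] 9842 ≡ 3·5^5 + 3·5^3 + 3·5^2 + 3·5 + 2 (base 5). Lift 6: 140744. −1: 140743.
[4] 140743 ≡ 3·6^6 + 3·6^3 + 3·6^2 + 3·6 + 1 (base 6). Lift 7: 2471827. −1: 2471826.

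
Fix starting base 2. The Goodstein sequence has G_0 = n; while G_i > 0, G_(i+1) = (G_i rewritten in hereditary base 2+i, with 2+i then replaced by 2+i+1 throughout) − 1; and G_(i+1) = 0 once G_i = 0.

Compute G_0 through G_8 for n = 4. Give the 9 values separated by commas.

4, 26, 41, 60, 83, 109, 139, 173, 211

i=0: 4 = 2^2 (b=2); 2→3: 3^3 = 27; 27−1 = 26
i=1: 26 = 2·3^2 + 2·3 + 2 (b=3); 3→4: 2·4^2 + 2·4 + 2 = 42; 42−1 = 41
i=2: 41 = 2·4^2 + 2·4 + 1 (b=4); 4→5: 2·5^2 + 2·5 + 1 = 61; 61−1 = 60
i=3: 60 = 2·5^2 + 2·5 (b=5); 5→6: 2·6^2 + 2·6 = 84; 84−1 = 83
i=4: 83 = 2·6^2 + 6 + 5 (b=6); 6→7: 2·7^2 + 7 + 5 = 110; 110−1 = 109
i=5: 109 = 2·7^2 + 7 + 4 (b=7); 7→8: 2·8^2 + 8 + 4 = 140; 140−1 = 139
i=6: 139 = 2·8^2 + 8 + 3 (b=8); 8→9: 2·9^2 + 9 + 3 = 174; 174−1 = 173
i=7: 173 = 2·9^2 + 9 + 2 (b=9); 9→10: 2·10^2 + 10 + 2 = 212; 212−1 = 211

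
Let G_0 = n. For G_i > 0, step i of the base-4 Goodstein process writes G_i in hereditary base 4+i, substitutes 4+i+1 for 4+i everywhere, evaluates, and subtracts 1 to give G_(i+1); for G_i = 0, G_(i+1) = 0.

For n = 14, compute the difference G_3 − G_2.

2

G_0 = 14. HB_4(14) = 3·4 + 2. Bump = 17. G_1 = 16.
G_1 = 16. HB_5(16) = 3·5 + 1. Bump = 19. G_2 = 18.
G_2 = 18. HB_6(18) = 3·6. Bump = 21. G_3 = 20.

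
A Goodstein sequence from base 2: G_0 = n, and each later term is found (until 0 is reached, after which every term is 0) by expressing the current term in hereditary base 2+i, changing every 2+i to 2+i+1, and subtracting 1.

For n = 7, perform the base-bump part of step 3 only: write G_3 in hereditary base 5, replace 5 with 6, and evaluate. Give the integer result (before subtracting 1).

46658

(0) 7|_2 = 2^2 + 2 + 1 ↦ 3^3 + 3 + 1|_3 = 31 ⇒ 30
(1) 30|_3 = 3^3 + 3 ↦ 4^4 + 4|_4 = 260 ⇒ 259
(2) 259|_4 = 4^4 + 3 ↦ 5^5 + 3|_5 = 3128 ⇒ 3127
(3) 3127|_5 = 5^5 + 2 ↦ 6^6 + 2|_6 = 46658 ⇒ 46657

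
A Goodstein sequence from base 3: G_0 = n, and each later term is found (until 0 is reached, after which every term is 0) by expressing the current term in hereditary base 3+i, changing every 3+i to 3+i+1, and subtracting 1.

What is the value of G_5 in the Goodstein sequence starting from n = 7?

9

7 —HB3→ 2·3 + 1 —bump→ 2·4 + 1 = 9 —(−1)→ 8
8 —HB4→ 2·4 —bump→ 2·5 = 10 —(−1)→ 9
9 —HB5→ 5 + 4 —bump→ 6 + 4 = 10 —(−1)→ 9
9 —HB6→ 6 + 3 —bump→ 7 + 3 = 10 —(−1)→ 9
9 —HB7→ 7 + 2 —bump→ 8 + 2 = 10 —(−1)→ 9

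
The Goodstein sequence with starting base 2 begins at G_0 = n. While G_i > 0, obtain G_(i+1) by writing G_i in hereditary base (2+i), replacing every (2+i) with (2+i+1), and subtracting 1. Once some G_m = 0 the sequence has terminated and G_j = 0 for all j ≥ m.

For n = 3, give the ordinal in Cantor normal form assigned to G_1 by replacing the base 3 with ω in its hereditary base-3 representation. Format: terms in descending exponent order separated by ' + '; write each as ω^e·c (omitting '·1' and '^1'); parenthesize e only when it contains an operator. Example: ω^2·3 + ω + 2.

ω

G_0=3  [base 2] 2 + 1  →[2↦3]→  3 + 1 = 4  −1 ⇒ G_1=3
G_1=3  [base 3] 3  →[3↦4]→  4 = 4  −1 ⇒ G_2=3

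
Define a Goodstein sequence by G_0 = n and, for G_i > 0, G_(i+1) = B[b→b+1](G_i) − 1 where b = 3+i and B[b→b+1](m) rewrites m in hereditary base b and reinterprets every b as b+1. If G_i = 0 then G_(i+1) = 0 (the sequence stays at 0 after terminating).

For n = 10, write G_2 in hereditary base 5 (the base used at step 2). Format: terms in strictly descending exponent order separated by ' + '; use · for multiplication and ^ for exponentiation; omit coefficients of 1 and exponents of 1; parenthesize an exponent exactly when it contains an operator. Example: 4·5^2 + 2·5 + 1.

4·5 + 4

G_0 = 10. HB_3(10) = 3^2 + 1. Bump = 17. G_1 = 16.
G_1 = 16. HB_4(16) = 4^2. Bump = 25. G_2 = 24.
G_2 = 24. HB_5(24) = 4·5 + 4. Bump = 28. G_3 = 27.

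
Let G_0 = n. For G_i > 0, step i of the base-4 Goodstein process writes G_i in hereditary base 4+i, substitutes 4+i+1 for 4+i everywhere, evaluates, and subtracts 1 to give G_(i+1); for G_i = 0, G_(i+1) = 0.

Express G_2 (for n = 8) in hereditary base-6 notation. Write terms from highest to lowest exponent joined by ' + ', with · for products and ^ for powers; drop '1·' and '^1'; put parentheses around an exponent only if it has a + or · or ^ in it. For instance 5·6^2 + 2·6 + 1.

i=0: 8 = 2·4 (b=4); 4→5: 2·5 = 10; 10−1 = 9
i=1: 9 = 5 + 4 (b=5); 5→6: 6 + 4 = 10; 10−1 = 9
i=2: 9 = 6 + 3 (b=6); 6→7: 7 + 3 = 10; 10−1 = 9

6 + 3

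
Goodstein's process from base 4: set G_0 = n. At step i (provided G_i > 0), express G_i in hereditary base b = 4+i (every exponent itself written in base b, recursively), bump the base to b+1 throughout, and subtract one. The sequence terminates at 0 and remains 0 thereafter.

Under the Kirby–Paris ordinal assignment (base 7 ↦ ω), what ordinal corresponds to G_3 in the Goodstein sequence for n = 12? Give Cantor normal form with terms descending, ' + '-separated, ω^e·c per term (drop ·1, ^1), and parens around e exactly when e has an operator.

ω·2 + 2

12 —HB4→ 3·4 —bump→ 3·5 = 15 —(−1)→ 14
14 —HB5→ 2·5 + 4 —bump→ 2·6 + 4 = 16 —(−1)→ 15
15 —HB6→ 2·6 + 3 —bump→ 2·7 + 3 = 17 —(−1)→ 16
16 —HB7→ 2·7 + 2 —bump→ 2·8 + 2 = 18 —(−1)→ 17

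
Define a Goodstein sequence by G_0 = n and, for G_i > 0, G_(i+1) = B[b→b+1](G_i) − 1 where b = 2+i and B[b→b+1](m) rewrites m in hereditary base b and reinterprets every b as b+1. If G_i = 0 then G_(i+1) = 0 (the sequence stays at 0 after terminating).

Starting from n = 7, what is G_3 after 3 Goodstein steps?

G_0 = 7. HB_2(7) = 2^2 + 2 + 1. Bump = 31. G_1 = 30.
G_1 = 30. HB_3(30) = 3^3 + 3. Bump = 260. G_2 = 259.
G_2 = 259. HB_4(259) = 4^4 + 3. Bump = 3128. G_3 = 3127.
G_3 = 3127. HB_5(3127) = 5^5 + 2. Bump = 46658. G_4 = 46657.

3127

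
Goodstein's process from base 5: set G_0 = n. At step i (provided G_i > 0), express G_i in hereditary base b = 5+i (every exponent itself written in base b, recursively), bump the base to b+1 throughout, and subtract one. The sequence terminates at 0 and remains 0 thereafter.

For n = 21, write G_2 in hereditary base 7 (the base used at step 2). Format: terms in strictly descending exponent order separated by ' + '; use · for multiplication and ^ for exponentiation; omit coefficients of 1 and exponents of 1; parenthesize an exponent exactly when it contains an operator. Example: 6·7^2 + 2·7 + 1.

3·7 + 6

base 5: 21 = 4·5 + 1; at 6: 4·6 + 1 = 25; next = 24
base 6: 24 = 4·6; at 7: 4·7 = 28; next = 27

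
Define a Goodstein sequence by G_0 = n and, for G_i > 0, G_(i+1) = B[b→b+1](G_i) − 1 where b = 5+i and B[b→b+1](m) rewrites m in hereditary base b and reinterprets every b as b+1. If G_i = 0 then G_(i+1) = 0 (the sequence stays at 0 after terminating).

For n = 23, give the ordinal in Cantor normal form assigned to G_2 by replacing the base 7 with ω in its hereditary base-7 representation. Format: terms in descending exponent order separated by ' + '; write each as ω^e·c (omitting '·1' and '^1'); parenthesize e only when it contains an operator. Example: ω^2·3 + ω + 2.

[0] 23 ≡ 4·5 + 3 (base 5). Lift 6: 27. −1: 26.
[1] 26 ≡ 4·6 + 2 (base 6). Lift 7: 30. −1: 29.
[2] 29 ≡ 4·7 + 1 (base 7). Lift 8: 33. −1: 32.

ω·4 + 1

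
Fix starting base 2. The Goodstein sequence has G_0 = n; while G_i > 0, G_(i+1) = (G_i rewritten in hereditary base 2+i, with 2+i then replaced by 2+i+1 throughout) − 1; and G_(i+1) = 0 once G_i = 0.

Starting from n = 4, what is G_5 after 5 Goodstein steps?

i=0: 4 = 2^2 (b=2); 2→3: 3^3 = 27; 27−1 = 26
i=1: 26 = 2·3^2 + 2·3 + 2 (b=3); 3→4: 2·4^2 + 2·4 + 2 = 42; 42−1 = 41
i=2: 41 = 2·4^2 + 2·4 + 1 (b=4); 4→5: 2·5^2 + 2·5 + 1 = 61; 61−1 = 60
i=3: 60 = 2·5^2 + 2·5 (b=5); 5→6: 2·6^2 + 2·6 = 84; 84−1 = 83
i=4: 83 = 2·6^2 + 6 + 5 (b=6); 6→7: 2·7^2 + 7 + 5 = 110; 110−1 = 109

109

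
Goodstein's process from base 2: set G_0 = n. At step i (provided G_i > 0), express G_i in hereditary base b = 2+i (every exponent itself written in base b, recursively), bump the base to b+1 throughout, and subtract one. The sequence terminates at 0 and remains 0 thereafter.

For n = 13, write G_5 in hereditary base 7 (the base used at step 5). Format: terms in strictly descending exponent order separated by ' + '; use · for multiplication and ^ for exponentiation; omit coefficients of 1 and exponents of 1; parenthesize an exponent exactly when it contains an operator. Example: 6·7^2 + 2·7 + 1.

step 0: 13 = 2^(2 + 1) + 2^2 + 1; sub 3 for 2: 3^(3 + 1) + 3^3 + 1; = 109; G_1 = 109−1 = 108
step 1: 108 = 3^(3 + 1) + 3^3; sub 4 for 3: 4^(4 + 1) + 4^4; = 1280; G_2 = 1280−1 = 1279
step 2: 1279 = 4^(4 + 1) + 3·4^3 + 3·4^2 + 3·4 + 3; sub 5 for 4: 5^(5 + 1) + 3·5^3 + 3·5^2 + 3·5 + 3; = 16093; G_3 = 16093−1 = 16092
step 3: 16092 = 5^(5 + 1) + 3·5^3 + 3·5^2 + 3·5 + 2; sub 6 for 5: 6^(6 + 1) + 3·6^3 + 3·6^2 + 3·6 + 2; = 280712; G_4 = 280712−1 = 280711
step 4: 280711 = 6^(6 + 1) + 3·6^3 + 3·6^2 + 3·6 + 1; sub 7 for 6: 7^(7 + 1) + 3·7^3 + 3·7^2 + 3·7 + 1; = 5765999; G_5 = 5765999−1 = 5765998
step 5: 5765998 = 7^(7 + 1) + 3·7^3 + 3·7^2 + 3·7; sub 8 for 7: 8^(8 + 1) + 3·8^3 + 3·8^2 + 3·8; = 134219480; G_6 = 134219480−1 = 134219479

7^(7 + 1) + 3·7^3 + 3·7^2 + 3·7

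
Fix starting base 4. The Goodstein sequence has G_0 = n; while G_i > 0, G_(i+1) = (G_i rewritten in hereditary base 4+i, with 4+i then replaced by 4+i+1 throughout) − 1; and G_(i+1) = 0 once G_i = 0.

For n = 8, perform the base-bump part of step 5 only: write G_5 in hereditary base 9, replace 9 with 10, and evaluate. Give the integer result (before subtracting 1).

step 0: 8 = 2·4; sub 5 for 4: 2·5; = 10; G_1 = 10−1 = 9
step 1: 9 = 5 + 4; sub 6 for 5: 6 + 4; = 10; G_2 = 10−1 = 9
step 2: 9 = 6 + 3; sub 7 for 6: 7 + 3; = 10; G_3 = 10−1 = 9
step 3: 9 = 7 + 2; sub 8 for 7: 8 + 2; = 10; G_4 = 10−1 = 9
step 4: 9 = 8 + 1; sub 9 for 8: 9 + 1; = 10; G_5 = 10−1 = 9
step 5: 9 = 9; sub 10 for 9: 10; = 10; G_6 = 10−1 = 9

10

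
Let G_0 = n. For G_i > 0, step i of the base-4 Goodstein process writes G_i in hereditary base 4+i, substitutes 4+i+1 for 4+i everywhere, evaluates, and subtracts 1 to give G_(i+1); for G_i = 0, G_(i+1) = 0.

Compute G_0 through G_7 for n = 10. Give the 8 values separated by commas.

10, 11, 12, 13, 13, 13, 13, 13

i=0: 10 = 2·4 + 2 (b=4); 4→5: 2·5 + 2 = 12; 12−1 = 11
i=1: 11 = 2·5 + 1 (b=5); 5→6: 2·6 + 1 = 13; 13−1 = 12
i=2: 12 = 2·6 (b=6); 6→7: 2·7 = 14; 14−1 = 13
i=3: 13 = 7 + 6 (b=7); 7→8: 8 + 6 = 14; 14−1 = 13
i=4: 13 = 8 + 5 (b=8); 8→9: 9 + 5 = 14; 14−1 = 13
i=5: 13 = 9 + 4 (b=9); 9→10: 10 + 4 = 14; 14−1 = 13
i=6: 13 = 10 + 3 (b=10); 10→11: 11 + 3 = 14; 14−1 = 13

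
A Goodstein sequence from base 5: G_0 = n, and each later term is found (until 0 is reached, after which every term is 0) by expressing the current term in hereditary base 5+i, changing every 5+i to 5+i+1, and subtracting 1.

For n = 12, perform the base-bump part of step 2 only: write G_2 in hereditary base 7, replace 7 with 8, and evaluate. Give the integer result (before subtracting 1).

16

G_0 = 12. HB_5(12) = 2·5 + 2. Bump = 14. G_1 = 13.
G_1 = 13. HB_6(13) = 2·6 + 1. Bump = 15. G_2 = 14.
G_2 = 14. HB_7(14) = 2·7. Bump = 16. G_3 = 15.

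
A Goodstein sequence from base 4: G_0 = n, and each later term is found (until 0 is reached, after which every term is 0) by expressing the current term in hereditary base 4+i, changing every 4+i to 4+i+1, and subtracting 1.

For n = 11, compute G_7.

15

G_0=11  [base 4] 2·4 + 3  →[4↦5]→  2·5 + 3 = 13  −1 ⇒ G_1=12
G_1=12  [base 5] 2·5 + 2  →[5↦6]→  2·6 + 2 = 14  −1 ⇒ G_2=13
G_2=13  [base 6] 2·6 + 1  →[6↦7]→  2·7 + 1 = 15  −1 ⇒ G_3=14
G_3=14  [base 7] 2·7  →[7↦8]→  2·8 = 16  −1 ⇒ G_4=15
G_4=15  [base 8] 8 + 7  →[8↦9]→  9 + 7 = 16  −1 ⇒ G_5=15
G_5=15  [base 9] 9 + 6  →[9↦10]→  10 + 6 = 16  −1 ⇒ G_6=15
G_6=15  [base 10] 10 + 5  →[10↦11]→  11 + 5 = 16  −1 ⇒ G_7=15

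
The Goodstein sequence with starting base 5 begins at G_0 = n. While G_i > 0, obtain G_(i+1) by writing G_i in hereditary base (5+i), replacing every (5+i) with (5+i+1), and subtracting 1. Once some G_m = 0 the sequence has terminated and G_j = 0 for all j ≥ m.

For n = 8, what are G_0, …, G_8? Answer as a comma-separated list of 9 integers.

8, 8, 8, 8, 8, 7, 6, 5, 4

[0] 8 ≡ 5 + 3 (base 5). Lift 6: 9. −1: 8.
[1] 8 ≡ 6 + 2 (base 6). Lift 7: 9. −1: 8.
[2] 8 ≡ 7 + 1 (base 7). Lift 8: 9. −1: 8.
[3] 8 ≡ 8 (base 8). Lift 9: 9. −1: 8.
[4] 8 ≡ 8 (base 9). Lift 10: 8. −1: 7.
[5] 7 ≡ 7 (base 10). Lift 11: 7. −1: 6.
[6] 6 ≡ 6 (base 11). Lift 12: 6. −1: 5.
[7] 5 ≡ 5 (base 12). Lift 13: 5. −1: 4.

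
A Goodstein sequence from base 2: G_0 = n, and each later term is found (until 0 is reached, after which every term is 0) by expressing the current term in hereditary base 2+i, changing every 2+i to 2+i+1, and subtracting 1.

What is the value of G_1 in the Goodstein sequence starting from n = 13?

108

G_0=13  [base 2] 2^(2 + 1) + 2^2 + 1  →[2↦3]→  3^(3 + 1) + 3^3 + 1 = 109  −1 ⇒ G_1=108
G_1=108  [base 3] 3^(3 + 1) + 3^3  →[3↦4]→  4^(4 + 1) + 4^4 = 1280  −1 ⇒ G_2=1279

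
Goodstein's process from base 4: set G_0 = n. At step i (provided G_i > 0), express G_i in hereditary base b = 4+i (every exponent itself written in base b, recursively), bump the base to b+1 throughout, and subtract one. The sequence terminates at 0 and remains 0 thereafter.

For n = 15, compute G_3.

21

(0) 15|_4 = 3·4 + 3 ↦ 3·5 + 3|_5 = 18 ⇒ 17
(1) 17|_5 = 3·5 + 2 ↦ 3·6 + 2|_6 = 20 ⇒ 19
(2) 19|_6 = 3·6 + 1 ↦ 3·7 + 1|_7 = 22 ⇒ 21
(3) 21|_7 = 3·7 ↦ 3·8|_8 = 24 ⇒ 23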